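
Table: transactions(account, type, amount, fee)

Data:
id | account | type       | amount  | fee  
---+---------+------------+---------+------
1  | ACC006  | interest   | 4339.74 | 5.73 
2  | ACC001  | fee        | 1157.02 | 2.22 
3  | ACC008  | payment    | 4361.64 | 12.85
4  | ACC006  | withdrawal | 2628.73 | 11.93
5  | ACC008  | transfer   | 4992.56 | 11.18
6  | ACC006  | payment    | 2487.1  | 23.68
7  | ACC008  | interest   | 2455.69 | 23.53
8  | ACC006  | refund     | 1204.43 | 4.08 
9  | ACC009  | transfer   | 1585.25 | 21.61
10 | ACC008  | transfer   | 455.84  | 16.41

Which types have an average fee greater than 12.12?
SELECT type, AVG(fee)
FROM transactions
GROUP BY type
HAVING AVG(fee) > 12.12

Result:
  interest: avg=14.63
  payment: avg=18.27
  transfer: avg=16.40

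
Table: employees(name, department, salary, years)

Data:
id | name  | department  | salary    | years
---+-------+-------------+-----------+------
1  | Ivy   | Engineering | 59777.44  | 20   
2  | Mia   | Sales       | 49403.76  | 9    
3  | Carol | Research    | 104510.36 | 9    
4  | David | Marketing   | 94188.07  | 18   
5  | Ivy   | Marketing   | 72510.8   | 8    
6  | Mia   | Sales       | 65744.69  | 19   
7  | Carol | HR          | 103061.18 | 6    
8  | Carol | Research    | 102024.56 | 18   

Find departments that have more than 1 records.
SELECT department, COUNT(*) as cnt
FROM employees
GROUP BY department
HAVING COUNT(*) > 1

Result:
  Marketing: 2
  Research: 2
  Sales: 2

Note: HAVING filters groups after aggregation, WHERE filters rows before.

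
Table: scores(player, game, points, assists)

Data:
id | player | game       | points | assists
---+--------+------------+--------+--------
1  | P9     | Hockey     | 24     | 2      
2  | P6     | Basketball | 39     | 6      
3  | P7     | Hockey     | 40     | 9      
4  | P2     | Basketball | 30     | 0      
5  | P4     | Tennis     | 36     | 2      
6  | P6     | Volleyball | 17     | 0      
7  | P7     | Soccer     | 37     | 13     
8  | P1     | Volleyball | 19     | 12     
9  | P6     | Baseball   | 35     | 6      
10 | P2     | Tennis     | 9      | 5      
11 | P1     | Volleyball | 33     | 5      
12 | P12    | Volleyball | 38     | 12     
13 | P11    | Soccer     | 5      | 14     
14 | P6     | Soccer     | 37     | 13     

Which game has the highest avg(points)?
SELECT game, AVG(points) as val
FROM scores
GROUP BY game
ORDER BY val DESC
LIMIT 1

Result: Baseball with avg(points) = 35.00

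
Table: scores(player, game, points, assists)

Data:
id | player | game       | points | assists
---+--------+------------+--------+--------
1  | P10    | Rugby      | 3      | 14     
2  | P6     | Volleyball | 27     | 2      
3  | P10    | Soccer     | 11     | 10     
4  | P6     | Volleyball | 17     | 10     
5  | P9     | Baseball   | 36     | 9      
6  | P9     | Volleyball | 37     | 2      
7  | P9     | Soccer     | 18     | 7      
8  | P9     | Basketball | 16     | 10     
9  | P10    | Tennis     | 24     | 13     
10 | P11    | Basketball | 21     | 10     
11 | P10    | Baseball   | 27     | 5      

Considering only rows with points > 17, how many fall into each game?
SELECT game, COUNT(*)
FROM scores
WHERE points > 17
GROUP BY game

Note: WHERE filters rows before grouping.

Result:
  Baseball: 2
  Basketball: 1
  Soccer: 1
  Tennis: 1
  Volleyball: 2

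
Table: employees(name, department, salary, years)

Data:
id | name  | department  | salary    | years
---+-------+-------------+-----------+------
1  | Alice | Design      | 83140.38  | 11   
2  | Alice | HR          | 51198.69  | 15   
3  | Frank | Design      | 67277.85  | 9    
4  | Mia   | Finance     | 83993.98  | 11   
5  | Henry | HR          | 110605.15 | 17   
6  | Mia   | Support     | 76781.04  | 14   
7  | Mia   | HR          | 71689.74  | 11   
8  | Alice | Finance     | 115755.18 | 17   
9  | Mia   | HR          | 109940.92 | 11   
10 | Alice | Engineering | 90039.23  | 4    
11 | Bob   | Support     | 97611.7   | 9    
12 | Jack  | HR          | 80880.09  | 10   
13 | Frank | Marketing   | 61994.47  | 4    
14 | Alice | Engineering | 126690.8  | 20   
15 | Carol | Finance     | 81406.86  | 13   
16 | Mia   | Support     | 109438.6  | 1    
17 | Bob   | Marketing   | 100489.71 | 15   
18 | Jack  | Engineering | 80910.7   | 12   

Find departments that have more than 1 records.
SELECT department, COUNT(*) as cnt
FROM employees
GROUP BY department
HAVING COUNT(*) > 1

Result:
  Design: 2
  Engineering: 3
  Finance: 3
  HR: 5
  Marketing: 2
  Support: 3

Note: HAVING filters groups after aggregation, WHERE filters rows before.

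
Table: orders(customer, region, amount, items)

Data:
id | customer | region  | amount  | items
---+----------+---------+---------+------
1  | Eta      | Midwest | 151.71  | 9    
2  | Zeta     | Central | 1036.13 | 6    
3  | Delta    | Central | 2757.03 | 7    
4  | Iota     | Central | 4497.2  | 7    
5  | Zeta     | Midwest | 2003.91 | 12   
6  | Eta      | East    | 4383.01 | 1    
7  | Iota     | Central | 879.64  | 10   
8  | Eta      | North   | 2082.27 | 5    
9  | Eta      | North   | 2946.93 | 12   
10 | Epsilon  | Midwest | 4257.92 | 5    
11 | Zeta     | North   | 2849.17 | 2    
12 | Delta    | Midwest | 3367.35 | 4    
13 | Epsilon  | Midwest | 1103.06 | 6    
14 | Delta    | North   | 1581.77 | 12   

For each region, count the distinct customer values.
SELECT region, COUNT(DISTINCT customer)
FROM orders
GROUP BY region

Result:
  Central: 3 distinct
  East: 1 distinct
  Midwest: 4 distinct
  North: 3 distinct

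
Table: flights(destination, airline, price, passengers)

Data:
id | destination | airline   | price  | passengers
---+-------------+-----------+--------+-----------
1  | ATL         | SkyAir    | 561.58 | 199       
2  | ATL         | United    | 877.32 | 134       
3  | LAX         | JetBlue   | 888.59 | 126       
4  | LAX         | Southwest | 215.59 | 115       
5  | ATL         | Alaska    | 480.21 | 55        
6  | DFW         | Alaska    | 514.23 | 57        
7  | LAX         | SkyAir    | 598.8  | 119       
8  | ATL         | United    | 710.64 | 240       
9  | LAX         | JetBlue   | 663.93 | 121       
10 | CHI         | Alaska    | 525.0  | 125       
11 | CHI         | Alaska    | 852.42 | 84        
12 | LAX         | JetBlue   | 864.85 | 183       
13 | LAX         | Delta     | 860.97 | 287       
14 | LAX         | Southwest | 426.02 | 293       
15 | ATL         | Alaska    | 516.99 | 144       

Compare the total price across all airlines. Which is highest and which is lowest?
SELECT airline, SUM(price)
FROM flights
GROUP BY airline
ORDER BY SUM(price)

All groups:
  Southwest: 641.61
  Delta: 860.97
  SkyAir: 1160.38
  United: 1587.96
  JetBlue: 2417.37
  Alaska: 2888.85

Highest: Alaska (2888.85)
Lowest: Southwest (641.61)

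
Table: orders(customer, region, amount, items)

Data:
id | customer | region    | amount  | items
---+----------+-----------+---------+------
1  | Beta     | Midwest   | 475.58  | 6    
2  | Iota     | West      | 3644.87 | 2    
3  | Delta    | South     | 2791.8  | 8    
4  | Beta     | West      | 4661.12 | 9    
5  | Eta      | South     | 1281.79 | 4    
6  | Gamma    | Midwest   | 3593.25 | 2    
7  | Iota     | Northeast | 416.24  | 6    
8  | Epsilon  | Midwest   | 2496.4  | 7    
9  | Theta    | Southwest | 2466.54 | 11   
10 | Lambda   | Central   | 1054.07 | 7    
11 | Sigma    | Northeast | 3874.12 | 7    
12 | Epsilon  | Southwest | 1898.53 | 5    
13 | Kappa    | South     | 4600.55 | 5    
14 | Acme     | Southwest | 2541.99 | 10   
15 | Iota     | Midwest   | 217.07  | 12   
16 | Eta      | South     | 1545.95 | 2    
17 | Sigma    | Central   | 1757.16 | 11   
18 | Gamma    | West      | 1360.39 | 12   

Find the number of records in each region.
SELECT region, COUNT(*) as count
FROM orders
GROUP BY region

Result:
  Central: 2
  Midwest: 4
  Northeast: 2
  South: 4
  Southwest: 3
  West: 3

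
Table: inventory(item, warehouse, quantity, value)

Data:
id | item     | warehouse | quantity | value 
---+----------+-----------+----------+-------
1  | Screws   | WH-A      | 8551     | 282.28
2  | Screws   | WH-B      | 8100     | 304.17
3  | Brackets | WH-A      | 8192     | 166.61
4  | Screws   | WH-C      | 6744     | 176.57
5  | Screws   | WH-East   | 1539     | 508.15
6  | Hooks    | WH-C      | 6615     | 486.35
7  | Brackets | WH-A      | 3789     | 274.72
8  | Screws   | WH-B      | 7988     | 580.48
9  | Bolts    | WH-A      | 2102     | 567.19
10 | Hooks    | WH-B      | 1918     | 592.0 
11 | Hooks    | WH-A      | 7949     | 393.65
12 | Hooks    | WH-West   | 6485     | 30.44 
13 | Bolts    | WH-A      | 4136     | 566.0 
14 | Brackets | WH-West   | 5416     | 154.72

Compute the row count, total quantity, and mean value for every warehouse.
SELECT warehouse,
       COUNT(*) as cnt,
       SUM(quantity) as total_quantity,
       AVG(value) as avg_value
FROM inventory
GROUP BY warehouse

Result:
  WH-A: 6 records, 34719 total quantity, 375.08 avg value
  WH-B: 3 records, 18006 total quantity, 492.22 avg value
  WH-C: 2 records, 13359 total quantity, 331.46 avg value
  WH-East: 1 records, 1539 total quantity, 508.15 avg value
  WH-West: 2 records, 11901 total quantity, 92.58 avg value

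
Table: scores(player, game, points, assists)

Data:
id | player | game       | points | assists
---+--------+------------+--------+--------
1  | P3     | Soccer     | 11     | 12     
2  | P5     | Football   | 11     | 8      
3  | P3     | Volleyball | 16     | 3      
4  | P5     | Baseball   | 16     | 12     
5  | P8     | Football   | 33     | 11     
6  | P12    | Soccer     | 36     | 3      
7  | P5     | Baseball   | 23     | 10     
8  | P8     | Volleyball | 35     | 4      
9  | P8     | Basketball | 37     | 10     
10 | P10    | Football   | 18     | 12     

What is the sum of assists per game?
SELECT game, SUM(assists) as result
FROM scores
GROUP BY game

Result:
  Baseball: 22
  Basketball: 10
  Football: 31
  Soccer: 15
  Volleyball: 7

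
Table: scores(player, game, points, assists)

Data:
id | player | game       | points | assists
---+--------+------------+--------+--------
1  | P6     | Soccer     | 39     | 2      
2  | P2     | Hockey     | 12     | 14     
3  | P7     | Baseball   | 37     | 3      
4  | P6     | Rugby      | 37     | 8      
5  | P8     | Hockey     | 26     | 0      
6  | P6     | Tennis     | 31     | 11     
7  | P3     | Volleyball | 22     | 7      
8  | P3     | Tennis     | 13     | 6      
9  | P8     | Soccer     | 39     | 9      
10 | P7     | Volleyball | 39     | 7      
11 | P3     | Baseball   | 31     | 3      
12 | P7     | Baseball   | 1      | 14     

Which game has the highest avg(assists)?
SELECT game, AVG(assists) as val
FROM scores
GROUP BY game
ORDER BY val DESC
LIMIT 1

Result: Tennis with avg(assists) = 8.50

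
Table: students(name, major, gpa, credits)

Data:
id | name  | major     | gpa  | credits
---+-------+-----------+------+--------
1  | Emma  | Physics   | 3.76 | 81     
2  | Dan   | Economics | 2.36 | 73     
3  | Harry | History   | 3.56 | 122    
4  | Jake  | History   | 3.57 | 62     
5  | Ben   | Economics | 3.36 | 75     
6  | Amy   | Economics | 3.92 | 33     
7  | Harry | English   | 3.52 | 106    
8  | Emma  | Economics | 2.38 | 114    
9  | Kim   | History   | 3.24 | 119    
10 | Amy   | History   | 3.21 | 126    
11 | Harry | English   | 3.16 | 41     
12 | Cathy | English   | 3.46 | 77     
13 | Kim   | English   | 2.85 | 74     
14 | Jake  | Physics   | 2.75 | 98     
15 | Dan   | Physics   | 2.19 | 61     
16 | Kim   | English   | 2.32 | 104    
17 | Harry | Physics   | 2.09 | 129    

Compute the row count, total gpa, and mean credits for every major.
SELECT major,
       COUNT(*) as cnt,
       SUM(gpa) as total_gpa,
       AVG(credits) as avg_credits
FROM students
GROUP BY major

Result:
  Economics: 4 records, 12.02 total gpa, 73.75 avg credits
  English: 5 records, 15.31 total gpa, 80.40 avg credits
  History: 4 records, 13.58 total gpa, 107.25 avg credits
  Physics: 4 records, 10.79 total gpa, 92.25 avg credits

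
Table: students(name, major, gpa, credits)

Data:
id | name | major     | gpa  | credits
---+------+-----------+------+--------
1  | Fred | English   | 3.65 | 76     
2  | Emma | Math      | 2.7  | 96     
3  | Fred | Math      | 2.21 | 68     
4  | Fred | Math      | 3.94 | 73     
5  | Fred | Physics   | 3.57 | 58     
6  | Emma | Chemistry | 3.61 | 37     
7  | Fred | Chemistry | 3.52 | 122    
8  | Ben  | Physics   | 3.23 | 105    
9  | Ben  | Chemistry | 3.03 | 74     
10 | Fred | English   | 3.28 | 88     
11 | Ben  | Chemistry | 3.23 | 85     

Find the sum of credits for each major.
SELECT major, SUM(credits) as result
FROM students
GROUP BY major

Result:
  Chemistry: 318
  English: 164
  Math: 237
  Physics: 163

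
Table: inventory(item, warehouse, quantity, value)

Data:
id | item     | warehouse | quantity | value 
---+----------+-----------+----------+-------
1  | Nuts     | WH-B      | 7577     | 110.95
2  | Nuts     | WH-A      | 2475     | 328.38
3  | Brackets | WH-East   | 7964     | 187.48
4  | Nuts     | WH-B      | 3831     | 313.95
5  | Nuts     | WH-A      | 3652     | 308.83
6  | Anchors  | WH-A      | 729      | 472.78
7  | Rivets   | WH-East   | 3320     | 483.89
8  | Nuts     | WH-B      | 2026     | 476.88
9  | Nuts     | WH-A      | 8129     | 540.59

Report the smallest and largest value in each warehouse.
SELECT warehouse, MIN(value), MAX(value)
FROM inventory
GROUP BY warehouse

Result:
  WH-A: min=308.83, max=540.59
  WH-B: min=110.95, max=476.88
  WH-East: min=187.48, max=483.89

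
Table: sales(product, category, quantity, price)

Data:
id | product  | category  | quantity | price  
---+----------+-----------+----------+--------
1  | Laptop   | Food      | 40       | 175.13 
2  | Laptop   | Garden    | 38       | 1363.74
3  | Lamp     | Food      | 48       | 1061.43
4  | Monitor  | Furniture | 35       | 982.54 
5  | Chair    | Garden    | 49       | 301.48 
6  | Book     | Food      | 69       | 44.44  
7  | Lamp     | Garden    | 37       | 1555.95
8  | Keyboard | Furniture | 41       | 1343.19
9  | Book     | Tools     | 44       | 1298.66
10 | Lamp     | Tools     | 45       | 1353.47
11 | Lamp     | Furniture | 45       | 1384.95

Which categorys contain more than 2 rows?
SELECT category, COUNT(*) as cnt
FROM sales
GROUP BY category
HAVING COUNT(*) > 2

Result:
  Food: 3
  Furniture: 3
  Garden: 3

Note: HAVING filters groups after aggregation, WHERE filters rows before.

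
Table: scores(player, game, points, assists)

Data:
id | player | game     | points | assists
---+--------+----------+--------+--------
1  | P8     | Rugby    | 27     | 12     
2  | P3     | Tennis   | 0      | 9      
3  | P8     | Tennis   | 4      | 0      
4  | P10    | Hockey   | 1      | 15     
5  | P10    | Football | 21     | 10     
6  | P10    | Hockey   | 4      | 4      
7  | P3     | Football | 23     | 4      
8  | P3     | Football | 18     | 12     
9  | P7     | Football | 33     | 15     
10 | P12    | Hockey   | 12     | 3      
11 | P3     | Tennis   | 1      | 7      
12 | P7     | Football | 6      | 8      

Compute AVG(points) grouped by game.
SELECT game, AVG(points) as result
FROM scores
GROUP BY game

Result:
  Football: 20.20
  Hockey: 5.67
  Rugby: 27.00
  Tennis: 1.67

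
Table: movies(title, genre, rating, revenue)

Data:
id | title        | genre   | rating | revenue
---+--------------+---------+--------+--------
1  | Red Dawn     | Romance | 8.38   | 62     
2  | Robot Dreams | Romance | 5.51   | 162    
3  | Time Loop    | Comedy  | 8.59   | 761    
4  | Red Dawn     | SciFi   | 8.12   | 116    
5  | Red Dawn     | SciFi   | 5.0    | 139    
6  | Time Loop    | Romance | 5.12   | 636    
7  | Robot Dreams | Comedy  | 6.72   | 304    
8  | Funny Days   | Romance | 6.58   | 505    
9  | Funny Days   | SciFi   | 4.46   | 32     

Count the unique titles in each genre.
SELECT genre, COUNT(DISTINCT title)
FROM movies
GROUP BY genre

Result:
  Comedy: 2 distinct
  Romance: 4 distinct
  SciFi: 2 distinct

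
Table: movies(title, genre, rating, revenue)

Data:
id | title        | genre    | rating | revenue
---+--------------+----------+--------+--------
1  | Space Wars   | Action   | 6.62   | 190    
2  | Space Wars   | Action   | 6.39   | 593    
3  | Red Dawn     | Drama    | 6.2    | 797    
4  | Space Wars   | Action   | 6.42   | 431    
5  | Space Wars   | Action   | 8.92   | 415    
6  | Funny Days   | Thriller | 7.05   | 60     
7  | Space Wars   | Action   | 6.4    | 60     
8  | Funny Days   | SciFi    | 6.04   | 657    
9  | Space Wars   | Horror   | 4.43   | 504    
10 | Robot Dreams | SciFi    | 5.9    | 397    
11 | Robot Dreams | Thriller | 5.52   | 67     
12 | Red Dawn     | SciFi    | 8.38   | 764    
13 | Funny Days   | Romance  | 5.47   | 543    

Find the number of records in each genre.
SELECT genre, COUNT(*) as count
FROM movies
GROUP BY genre

Result:
  Action: 5
  Drama: 1
  Horror: 1
  Romance: 1
  SciFi: 3
  Thriller: 2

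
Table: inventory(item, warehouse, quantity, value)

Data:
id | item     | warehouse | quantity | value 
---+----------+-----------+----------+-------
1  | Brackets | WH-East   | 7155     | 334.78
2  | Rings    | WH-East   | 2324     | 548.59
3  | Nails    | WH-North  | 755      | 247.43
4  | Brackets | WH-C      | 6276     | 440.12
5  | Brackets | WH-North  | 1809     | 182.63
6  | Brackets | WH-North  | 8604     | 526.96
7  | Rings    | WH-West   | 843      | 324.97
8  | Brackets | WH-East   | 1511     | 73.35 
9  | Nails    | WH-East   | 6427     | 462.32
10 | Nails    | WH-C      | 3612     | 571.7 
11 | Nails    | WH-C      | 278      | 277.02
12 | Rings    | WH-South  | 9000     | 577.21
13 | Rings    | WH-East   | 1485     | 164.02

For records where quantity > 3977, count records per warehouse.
SELECT warehouse, COUNT(*)
FROM inventory
WHERE quantity > 3977
GROUP BY warehouse

Note: WHERE filters rows before grouping.

Result:
  WH-C: 1
  WH-East: 2
  WH-North: 1
  WH-South: 1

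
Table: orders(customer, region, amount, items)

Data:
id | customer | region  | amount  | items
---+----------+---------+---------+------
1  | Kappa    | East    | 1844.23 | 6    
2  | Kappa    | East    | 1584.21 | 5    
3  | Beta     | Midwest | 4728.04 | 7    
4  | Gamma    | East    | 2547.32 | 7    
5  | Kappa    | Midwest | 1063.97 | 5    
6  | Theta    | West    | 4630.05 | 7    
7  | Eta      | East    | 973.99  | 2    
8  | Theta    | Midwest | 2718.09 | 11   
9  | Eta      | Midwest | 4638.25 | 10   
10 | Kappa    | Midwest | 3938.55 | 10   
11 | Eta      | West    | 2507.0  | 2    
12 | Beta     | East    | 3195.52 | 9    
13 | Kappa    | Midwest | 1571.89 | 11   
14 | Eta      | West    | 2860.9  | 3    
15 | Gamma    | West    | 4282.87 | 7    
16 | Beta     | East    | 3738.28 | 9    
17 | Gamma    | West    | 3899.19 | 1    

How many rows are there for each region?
SELECT region, COUNT(*) as count
FROM orders
GROUP BY region

Result:
  East: 6
  Midwest: 6
  West: 5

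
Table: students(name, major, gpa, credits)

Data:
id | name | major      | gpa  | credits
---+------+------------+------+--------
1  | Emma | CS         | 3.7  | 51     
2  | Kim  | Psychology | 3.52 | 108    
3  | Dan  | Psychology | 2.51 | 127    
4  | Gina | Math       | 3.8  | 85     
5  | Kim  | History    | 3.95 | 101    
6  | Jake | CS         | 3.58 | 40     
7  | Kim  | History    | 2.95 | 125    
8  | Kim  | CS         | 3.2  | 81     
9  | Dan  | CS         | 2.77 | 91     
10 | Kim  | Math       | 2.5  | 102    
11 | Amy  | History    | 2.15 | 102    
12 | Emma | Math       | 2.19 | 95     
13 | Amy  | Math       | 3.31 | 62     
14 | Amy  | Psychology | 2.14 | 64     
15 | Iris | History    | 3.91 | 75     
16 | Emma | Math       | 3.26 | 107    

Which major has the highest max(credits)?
SELECT major, MAX(credits) as val
FROM students
GROUP BY major
ORDER BY val DESC
LIMIT 1

Result: Psychology with max(credits) = 127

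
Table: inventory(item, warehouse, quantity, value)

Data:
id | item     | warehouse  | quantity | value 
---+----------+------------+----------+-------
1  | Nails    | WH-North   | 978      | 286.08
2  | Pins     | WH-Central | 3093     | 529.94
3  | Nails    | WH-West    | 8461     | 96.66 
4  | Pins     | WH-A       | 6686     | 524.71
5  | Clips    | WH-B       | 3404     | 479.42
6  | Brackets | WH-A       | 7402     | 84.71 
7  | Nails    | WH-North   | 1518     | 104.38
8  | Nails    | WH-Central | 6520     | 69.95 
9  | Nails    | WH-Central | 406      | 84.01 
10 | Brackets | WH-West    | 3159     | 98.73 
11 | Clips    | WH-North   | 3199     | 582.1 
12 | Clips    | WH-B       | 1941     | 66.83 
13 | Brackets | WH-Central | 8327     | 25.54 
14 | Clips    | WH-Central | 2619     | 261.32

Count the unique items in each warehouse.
SELECT warehouse, COUNT(DISTINCT item)
FROM inventory
GROUP BY warehouse

Result:
  WH-A: 2 distinct
  WH-B: 1 distinct
  WH-Central: 4 distinct
  WH-North: 2 distinct
  WH-West: 2 distinct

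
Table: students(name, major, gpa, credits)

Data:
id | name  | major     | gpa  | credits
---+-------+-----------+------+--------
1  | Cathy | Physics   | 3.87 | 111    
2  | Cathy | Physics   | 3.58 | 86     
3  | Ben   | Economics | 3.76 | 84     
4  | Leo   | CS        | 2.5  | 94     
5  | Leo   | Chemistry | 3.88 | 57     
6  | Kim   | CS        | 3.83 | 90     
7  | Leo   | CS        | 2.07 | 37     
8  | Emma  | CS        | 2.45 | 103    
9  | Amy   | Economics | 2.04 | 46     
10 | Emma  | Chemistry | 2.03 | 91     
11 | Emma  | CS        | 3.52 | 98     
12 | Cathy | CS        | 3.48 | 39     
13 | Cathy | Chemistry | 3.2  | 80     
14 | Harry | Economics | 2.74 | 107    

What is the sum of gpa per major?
SELECT major, SUM(gpa) as result
FROM students
GROUP BY major

Result:
  CS: 17.85
  Chemistry: 9.11
  Economics: 8.54
  Physics: 7.45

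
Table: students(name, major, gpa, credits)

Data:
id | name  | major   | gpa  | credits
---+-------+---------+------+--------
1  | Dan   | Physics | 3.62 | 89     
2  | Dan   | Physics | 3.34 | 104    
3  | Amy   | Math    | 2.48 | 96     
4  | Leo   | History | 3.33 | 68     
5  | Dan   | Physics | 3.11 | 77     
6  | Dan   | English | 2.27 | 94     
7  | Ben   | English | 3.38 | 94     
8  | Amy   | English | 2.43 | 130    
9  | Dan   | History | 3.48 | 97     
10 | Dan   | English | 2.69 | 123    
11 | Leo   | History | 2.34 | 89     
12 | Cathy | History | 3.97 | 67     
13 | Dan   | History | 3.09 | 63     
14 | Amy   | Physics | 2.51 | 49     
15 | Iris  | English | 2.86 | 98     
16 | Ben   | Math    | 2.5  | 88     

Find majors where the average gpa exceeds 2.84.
SELECT major, AVG(gpa)
FROM students
GROUP BY major
HAVING AVG(gpa) > 2.84

Result:
  History: avg=3.24
  Physics: avg=3.15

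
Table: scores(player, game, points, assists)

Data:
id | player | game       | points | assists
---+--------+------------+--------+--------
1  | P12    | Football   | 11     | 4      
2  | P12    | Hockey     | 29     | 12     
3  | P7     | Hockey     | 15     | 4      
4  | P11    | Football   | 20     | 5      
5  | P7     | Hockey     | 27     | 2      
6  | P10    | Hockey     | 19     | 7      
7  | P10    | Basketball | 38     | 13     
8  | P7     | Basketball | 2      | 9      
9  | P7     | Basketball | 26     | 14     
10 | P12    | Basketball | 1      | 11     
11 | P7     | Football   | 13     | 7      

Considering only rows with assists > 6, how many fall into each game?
SELECT game, COUNT(*)
FROM scores
WHERE assists > 6
GROUP BY game

Note: WHERE filters rows before grouping.

Result:
  Basketball: 4
  Football: 1
  Hockey: 2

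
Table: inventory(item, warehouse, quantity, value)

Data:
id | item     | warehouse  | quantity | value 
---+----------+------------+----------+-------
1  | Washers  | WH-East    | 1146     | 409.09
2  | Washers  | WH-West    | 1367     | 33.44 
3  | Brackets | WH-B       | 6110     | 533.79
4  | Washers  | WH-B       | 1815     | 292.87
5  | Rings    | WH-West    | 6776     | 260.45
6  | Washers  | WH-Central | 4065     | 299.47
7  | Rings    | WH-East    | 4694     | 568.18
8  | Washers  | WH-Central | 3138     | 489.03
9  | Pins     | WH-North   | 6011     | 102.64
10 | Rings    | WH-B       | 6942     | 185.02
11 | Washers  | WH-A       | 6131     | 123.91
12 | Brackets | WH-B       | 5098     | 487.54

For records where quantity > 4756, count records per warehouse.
SELECT warehouse, COUNT(*)
FROM inventory
WHERE quantity > 4756
GROUP BY warehouse

Note: WHERE filters rows before grouping.

Result:
  WH-A: 1
  WH-B: 3
  WH-North: 1
  WH-West: 1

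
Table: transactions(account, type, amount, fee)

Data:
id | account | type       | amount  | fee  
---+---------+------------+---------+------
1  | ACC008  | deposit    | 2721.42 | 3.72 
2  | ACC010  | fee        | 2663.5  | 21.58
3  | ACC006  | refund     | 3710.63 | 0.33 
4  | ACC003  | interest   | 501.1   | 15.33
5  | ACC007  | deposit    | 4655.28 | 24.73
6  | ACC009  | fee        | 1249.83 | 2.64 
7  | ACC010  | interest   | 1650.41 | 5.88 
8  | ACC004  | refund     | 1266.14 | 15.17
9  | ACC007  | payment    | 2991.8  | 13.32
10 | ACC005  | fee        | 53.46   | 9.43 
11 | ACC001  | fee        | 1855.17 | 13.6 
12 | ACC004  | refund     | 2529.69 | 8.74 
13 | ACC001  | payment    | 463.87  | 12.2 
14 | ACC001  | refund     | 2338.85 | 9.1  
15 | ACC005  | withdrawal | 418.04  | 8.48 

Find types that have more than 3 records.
SELECT type, COUNT(*) as cnt
FROM transactions
GROUP BY type
HAVING COUNT(*) > 3

Result:
  fee: 4
  refund: 4

Note: HAVING filters groups after aggregation, WHERE filters rows before.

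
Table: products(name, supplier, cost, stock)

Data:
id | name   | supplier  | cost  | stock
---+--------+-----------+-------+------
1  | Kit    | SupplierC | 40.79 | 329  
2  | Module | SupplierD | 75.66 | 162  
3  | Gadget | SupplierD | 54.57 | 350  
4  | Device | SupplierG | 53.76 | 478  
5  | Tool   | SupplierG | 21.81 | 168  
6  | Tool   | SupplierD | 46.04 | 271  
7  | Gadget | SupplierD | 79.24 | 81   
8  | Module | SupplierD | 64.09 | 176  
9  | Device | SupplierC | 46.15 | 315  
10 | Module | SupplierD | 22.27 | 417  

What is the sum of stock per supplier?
SELECT supplier, SUM(stock) as result
FROM products
GROUP BY supplier

Result:
  SupplierC: 644
  SupplierD: 1457
  SupplierG: 646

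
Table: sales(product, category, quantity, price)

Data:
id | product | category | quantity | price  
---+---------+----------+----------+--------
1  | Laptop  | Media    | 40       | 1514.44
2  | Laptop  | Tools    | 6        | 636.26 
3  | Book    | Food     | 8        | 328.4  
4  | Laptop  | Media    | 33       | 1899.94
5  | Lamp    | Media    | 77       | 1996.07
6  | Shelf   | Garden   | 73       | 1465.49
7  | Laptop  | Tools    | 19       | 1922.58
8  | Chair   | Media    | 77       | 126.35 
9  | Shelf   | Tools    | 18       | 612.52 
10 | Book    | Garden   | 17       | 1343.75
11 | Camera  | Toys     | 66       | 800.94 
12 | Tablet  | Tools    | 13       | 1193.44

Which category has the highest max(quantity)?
SELECT category, MAX(quantity) as val
FROM sales
GROUP BY category
ORDER BY val DESC
LIMIT 1

Result: Media with max(quantity) = 77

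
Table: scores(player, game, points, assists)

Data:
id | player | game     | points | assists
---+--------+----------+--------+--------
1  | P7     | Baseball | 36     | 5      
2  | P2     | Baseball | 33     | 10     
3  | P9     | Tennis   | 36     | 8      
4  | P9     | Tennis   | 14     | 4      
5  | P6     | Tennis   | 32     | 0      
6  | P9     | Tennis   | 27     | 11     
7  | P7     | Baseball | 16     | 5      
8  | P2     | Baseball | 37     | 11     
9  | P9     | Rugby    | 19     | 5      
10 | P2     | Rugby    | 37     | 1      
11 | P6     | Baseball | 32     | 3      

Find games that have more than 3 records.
SELECT game, COUNT(*) as cnt
FROM scores
GROUP BY game
HAVING COUNT(*) > 3

Result:
  Baseball: 5
  Tennis: 4

Note: HAVING filters groups after aggregation, WHERE filters rows before.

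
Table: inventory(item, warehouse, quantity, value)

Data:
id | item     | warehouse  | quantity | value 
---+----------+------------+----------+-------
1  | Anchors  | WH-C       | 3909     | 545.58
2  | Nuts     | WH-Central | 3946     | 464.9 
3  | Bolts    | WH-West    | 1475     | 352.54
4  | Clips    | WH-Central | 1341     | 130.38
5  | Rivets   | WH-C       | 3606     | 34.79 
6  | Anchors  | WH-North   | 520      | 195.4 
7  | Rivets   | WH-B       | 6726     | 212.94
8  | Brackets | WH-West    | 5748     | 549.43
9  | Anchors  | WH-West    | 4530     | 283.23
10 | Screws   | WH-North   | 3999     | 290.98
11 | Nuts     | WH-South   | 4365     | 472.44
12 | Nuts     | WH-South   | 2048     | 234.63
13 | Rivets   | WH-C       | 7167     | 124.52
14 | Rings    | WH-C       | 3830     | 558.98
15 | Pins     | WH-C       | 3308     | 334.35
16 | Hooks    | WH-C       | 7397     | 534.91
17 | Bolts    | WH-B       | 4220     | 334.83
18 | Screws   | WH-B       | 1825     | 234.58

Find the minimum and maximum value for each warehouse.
SELECT warehouse, MIN(value), MAX(value)
FROM inventory
GROUP BY warehouse

Result:
  WH-B: min=212.94, max=334.83
  WH-C: min=34.79, max=558.98
  WH-Central: min=130.38, max=464.90
  WH-North: min=195.40, max=290.98
  WH-South: min=234.63, max=472.44
  WH-West: min=283.23, max=549.43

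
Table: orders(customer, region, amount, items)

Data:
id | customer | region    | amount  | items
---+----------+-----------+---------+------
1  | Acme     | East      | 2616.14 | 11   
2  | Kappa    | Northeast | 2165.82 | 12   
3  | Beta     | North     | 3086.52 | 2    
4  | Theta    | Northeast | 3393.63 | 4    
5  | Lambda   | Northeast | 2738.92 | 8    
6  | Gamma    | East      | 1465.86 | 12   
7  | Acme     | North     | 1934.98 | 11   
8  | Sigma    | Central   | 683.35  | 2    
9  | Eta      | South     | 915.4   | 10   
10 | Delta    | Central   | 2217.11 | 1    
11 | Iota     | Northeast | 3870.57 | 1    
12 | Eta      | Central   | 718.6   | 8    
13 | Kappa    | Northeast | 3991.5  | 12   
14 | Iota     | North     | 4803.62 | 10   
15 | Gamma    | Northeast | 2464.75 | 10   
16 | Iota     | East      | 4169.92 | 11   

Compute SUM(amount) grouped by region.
SELECT region, SUM(amount) as result
FROM orders
GROUP BY region

Result:
  Central: 3619.06
  East: 8251.92
  North: 9825.12
  Northeast: 18625.19
  South: 915.40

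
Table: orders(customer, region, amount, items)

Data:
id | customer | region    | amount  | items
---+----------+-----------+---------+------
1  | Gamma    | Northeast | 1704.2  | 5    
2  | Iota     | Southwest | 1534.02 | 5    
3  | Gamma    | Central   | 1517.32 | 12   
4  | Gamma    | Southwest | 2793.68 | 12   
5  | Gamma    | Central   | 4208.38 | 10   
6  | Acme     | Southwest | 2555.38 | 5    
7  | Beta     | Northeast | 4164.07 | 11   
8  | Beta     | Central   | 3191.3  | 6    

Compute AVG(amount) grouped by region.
SELECT region, AVG(amount) as result
FROM orders
GROUP BY region

Result:
  Central: 2972.33
  Northeast: 2934.14
  Southwest: 2294.36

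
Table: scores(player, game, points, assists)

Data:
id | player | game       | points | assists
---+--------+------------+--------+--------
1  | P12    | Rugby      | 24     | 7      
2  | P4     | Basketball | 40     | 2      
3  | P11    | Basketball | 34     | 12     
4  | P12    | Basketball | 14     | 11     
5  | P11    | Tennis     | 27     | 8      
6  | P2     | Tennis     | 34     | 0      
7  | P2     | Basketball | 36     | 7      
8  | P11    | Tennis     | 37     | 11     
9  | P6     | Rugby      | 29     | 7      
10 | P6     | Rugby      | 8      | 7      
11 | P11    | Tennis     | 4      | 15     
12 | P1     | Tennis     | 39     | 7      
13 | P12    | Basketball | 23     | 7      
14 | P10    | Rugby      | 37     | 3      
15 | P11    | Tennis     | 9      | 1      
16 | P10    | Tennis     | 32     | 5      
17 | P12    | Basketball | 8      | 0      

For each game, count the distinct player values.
SELECT game, COUNT(DISTINCT player)
FROM scores
GROUP BY game

Result:
  Basketball: 4 distinct
  Rugby: 3 distinct
  Tennis: 4 distinct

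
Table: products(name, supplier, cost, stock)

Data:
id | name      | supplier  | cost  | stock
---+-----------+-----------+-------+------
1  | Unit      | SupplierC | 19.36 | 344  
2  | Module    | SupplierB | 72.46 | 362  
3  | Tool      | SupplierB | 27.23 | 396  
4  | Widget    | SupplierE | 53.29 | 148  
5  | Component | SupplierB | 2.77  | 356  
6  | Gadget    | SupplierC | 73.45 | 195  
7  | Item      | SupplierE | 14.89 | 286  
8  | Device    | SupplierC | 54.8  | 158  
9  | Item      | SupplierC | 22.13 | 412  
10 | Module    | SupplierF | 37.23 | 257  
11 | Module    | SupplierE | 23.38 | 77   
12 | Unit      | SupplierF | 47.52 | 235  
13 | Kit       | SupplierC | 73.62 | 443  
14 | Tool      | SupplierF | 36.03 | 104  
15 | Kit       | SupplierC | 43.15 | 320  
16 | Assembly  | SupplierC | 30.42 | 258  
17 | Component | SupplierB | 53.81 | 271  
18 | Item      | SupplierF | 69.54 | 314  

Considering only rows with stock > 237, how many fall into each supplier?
SELECT supplier, COUNT(*)
FROM products
WHERE stock > 237
GROUP BY supplier

Note: WHERE filters rows before grouping.

Result:
  SupplierB: 4
  SupplierC: 5
  SupplierE: 1
  SupplierF: 2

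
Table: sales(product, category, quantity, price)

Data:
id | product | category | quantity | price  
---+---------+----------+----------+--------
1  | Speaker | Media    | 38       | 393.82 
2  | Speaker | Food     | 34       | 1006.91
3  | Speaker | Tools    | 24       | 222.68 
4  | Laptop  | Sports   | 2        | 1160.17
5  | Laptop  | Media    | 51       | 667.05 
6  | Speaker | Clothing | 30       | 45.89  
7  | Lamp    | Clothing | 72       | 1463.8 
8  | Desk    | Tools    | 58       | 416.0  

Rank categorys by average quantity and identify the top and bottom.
SELECT category, AVG(quantity)
FROM sales
GROUP BY category
ORDER BY AVG(quantity)

All groups:
  Sports: 2.00
  Food: 34.00
  Tools: 41.00
  Media: 44.50
  Clothing: 51.00

Highest: Clothing (51.00)
Lowest: Sports (2.00)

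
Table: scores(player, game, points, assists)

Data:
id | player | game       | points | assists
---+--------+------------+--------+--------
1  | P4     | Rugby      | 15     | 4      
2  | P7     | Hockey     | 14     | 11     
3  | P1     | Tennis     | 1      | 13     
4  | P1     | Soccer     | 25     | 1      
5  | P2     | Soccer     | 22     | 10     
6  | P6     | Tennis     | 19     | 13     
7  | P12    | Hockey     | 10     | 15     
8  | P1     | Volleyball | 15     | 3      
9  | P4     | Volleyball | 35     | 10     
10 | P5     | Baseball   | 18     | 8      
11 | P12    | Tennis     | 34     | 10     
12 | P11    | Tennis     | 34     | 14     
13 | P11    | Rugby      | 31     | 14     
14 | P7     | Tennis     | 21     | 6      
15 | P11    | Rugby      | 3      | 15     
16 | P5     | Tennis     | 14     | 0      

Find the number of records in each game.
SELECT game, COUNT(*) as count
FROM scores
GROUP BY game

Result:
  Baseball: 1
  Hockey: 2
  Rugby: 3
  Soccer: 2
  Tennis: 6
  Volleyball: 2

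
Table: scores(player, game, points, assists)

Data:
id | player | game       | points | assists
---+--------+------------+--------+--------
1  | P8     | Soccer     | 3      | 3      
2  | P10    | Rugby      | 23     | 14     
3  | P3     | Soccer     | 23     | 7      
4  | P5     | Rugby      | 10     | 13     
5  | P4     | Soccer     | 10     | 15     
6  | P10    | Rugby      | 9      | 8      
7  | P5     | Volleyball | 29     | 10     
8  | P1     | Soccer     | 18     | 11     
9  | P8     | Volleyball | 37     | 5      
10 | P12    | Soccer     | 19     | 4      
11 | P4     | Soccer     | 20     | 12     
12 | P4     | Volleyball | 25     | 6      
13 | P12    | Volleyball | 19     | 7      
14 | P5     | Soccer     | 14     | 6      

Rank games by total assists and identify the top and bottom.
SELECT game, SUM(assists)
FROM scores
GROUP BY game
ORDER BY SUM(assists)

All groups:
  Volleyball: 28
  Rugby: 35
  Soccer: 58

Highest: Soccer (58)
Lowest: Volleyball (28)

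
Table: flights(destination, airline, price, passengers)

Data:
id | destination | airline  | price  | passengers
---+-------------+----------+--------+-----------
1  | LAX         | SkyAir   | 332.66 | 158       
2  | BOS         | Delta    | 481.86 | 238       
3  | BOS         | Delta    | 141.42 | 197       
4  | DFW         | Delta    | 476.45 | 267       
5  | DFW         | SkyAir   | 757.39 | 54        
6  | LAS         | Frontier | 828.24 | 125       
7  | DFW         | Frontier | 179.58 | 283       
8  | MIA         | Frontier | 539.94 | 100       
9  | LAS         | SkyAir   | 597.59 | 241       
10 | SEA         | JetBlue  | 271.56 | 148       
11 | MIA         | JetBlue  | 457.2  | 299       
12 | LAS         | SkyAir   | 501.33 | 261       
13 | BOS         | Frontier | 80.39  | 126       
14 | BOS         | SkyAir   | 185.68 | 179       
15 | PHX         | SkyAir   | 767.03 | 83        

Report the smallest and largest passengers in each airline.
SELECT airline, MIN(passengers), MAX(passengers)
FROM flights
GROUP BY airline

Result:
  Delta: min=197, max=267
  Frontier: min=100, max=283
  JetBlue: min=148, max=299
  SkyAir: min=54, max=261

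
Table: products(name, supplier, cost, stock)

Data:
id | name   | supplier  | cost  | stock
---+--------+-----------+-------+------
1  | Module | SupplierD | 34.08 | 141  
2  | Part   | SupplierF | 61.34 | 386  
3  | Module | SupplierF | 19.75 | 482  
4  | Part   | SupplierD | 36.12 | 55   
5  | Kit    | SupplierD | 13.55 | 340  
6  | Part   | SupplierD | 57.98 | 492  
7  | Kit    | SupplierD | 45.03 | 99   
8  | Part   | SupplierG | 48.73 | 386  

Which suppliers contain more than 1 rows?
SELECT supplier, COUNT(*) as cnt
FROM products
GROUP BY supplier
HAVING COUNT(*) > 1

Result:
  SupplierD: 5
  SupplierF: 2

Note: HAVING filters groups after aggregation, WHERE filters rows before.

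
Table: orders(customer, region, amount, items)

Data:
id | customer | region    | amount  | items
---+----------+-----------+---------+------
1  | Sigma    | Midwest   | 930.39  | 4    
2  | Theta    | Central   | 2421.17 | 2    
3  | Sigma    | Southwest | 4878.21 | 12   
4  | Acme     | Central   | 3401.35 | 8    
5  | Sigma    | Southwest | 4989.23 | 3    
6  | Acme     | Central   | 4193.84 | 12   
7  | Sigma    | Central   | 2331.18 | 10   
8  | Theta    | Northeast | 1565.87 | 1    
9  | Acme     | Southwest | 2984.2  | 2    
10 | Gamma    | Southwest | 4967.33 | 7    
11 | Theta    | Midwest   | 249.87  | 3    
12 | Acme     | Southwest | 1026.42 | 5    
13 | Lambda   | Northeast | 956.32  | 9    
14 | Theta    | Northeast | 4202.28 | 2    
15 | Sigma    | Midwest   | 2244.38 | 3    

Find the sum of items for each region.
SELECT region, SUM(items) as result
FROM orders
GROUP BY region

Result:
  Central: 32
  Midwest: 10
  Northeast: 12
  Southwest: 29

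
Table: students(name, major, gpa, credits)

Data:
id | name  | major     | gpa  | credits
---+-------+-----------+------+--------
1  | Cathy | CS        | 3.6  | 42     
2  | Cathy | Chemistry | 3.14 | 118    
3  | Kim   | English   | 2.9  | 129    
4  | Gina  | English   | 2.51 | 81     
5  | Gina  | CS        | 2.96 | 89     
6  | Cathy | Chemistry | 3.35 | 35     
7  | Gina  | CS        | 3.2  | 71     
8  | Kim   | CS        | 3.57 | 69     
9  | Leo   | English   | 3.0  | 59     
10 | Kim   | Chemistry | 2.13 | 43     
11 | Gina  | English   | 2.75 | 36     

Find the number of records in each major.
SELECT major, COUNT(*) as count
FROM students
GROUP BY major

Result:
  CS: 4
  Chemistry: 3
  English: 4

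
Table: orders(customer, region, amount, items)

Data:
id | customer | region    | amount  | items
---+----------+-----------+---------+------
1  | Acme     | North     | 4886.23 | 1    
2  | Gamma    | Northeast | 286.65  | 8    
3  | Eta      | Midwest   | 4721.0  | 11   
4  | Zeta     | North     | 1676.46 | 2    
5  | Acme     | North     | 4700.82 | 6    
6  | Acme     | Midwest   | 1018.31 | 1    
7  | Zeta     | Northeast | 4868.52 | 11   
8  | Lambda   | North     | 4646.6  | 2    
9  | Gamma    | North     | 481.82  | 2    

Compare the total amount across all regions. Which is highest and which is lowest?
SELECT region, SUM(amount)
FROM orders
GROUP BY region
ORDER BY SUM(amount)

All groups:
  Northeast: 5155.17
  Midwest: 5739.31
  North: 16391.93

Highest: North (16391.93)
Lowest: Northeast (5155.17)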